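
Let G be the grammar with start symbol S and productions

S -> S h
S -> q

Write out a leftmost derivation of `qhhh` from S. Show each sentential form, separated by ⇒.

S ⇒ Sh ⇒ Shh ⇒ Shhh ⇒ qhhh

S ⇒ Sh   [S -> S h]
Sh ⇒ Shh   [S -> S h]
Shh ⇒ Shhh   [S -> S h]
Shhh ⇒ qhhh   [S -> q]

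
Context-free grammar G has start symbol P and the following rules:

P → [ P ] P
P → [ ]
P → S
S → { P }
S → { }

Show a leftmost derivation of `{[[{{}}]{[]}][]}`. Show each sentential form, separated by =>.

P => S   [P → S]
S => {P}   [S → { P }]
{P} => {[P]P}   [P → [ P ] P]
{[P]P} => {[[P]P]P}   [P → [ P ] P]
{[[P]P]P} => {[[S]P]P}   [P → S]
{[[S]P]P} => {[[{P}]P]P}   [S → { P }]
{[[{P}]P]P} => {[[{S}]P]P}   [P → S]
{[[{S}]P]P} => {[[{{}}]P]P}   [S → { }]
{[[{{}}]P]P} => {[[{{}}]S]P}   [P → S]
{[[{{}}]S]P} => {[[{{}}]{P}]P}   [S → { P }]
{[[{{}}]{P}]P} => {[[{{}}]{[]}]P}   [P → [ ]]
{[[{{}}]{[]}]P} => {[[{{}}]{[]}][]}   [P → [ ]]

P => S => {P} => {[P]P} => {[[P]P]P} => {[[S]P]P} => {[[{P}]P]P} => {[[{S}]P]P} => {[[{{}}]P]P} => {[[{{}}]S]P} => {[[{{}}]{P}]P} => {[[{{}}]{[]}]P} => {[[{{}}]{[]}][]}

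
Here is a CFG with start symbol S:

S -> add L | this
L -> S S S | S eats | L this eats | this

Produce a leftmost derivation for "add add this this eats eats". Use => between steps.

S => add L => add S eats => add add L eats => add add L this eats eats => add add this this eats eats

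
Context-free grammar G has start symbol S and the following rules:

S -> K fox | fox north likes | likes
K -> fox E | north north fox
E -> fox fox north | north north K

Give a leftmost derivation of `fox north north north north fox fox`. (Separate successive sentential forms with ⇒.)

S ⇒ K fox ⇒ fox E fox ⇒ fox north north K fox ⇒ fox north north north north fox fox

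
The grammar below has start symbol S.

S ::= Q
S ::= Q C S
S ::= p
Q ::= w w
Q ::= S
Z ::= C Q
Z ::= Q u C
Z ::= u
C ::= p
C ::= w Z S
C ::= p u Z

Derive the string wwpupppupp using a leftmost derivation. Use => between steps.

S=>QCS=>wwCS=>wwpuZS=>wwpuQuCS=>wwpuSuCS=>wwpuQCSuCS=>wwpuSCSuCS=>wwpupCSuCS=>wwpuppSuCS=>wwpupppuCS=>wwpupppupS=>wwpupppupp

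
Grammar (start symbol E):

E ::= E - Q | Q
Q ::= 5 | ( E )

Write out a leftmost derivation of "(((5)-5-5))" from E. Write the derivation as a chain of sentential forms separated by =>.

E => Q   [E ::= Q]
Q => (E)   [Q ::= ( E )]
(E) => (Q)   [E ::= Q]
(Q) => ((E))   [Q ::= ( E )]
((E)) => ((E-Q))   [E ::= E - Q]
((E-Q)) => ((E-Q-Q))   [E ::= E - Q]
((E-Q-Q)) => ((Q-Q-Q))   [E ::= Q]
((Q-Q-Q)) => (((E)-Q-Q))   [Q ::= ( E )]
(((E)-Q-Q)) => (((Q)-Q-Q))   [E ::= Q]
(((Q)-Q-Q)) => (((5)-Q-Q))   [Q ::= 5]
(((5)-Q-Q)) => (((5)-5-Q))   [Q ::= 5]
(((5)-5-Q)) => (((5)-5-5))   [Q ::= 5]

E => Q => (E) => (Q) => ((E)) => ((E-Q)) => ((E-Q-Q)) => ((Q-Q-Q)) => (((E)-Q-Q)) => (((Q)-Q-Q)) => (((5)-Q-Q)) => (((5)-5-Q)) => (((5)-5-5))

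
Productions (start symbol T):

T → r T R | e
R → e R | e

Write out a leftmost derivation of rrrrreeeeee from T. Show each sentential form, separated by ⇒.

T ⇒ rTR ⇒ rrTRR ⇒ rrrTRRR ⇒ rrrrTRRRR ⇒ rrrrrTRRRRR ⇒ rrrrreRRRRR ⇒ rrrrreeRRRR ⇒ rrrrreeeRRR ⇒ rrrrreeeeRR ⇒ rrrrreeeeeR ⇒ rrrrreeeeee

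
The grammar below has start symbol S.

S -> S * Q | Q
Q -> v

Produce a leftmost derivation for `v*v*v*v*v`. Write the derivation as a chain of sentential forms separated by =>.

S => S*Q   [S -> S * Q]
S*Q => S*Q*Q   [S -> S * Q]
S*Q*Q => S*Q*Q*Q   [S -> S * Q]
S*Q*Q*Q => S*Q*Q*Q*Q   [S -> S * Q]
S*Q*Q*Q*Q => Q*Q*Q*Q*Q   [S -> Q]
Q*Q*Q*Q*Q => v*Q*Q*Q*Q   [Q -> v]
v*Q*Q*Q*Q => v*v*Q*Q*Q   [Q -> v]
v*v*Q*Q*Q => v*v*v*Q*Q   [Q -> v]
v*v*v*Q*Q => v*v*v*v*Q   [Q -> v]
v*v*v*v*Q => v*v*v*v*v   [Q -> v]

S => S*Q => S*Q*Q => S*Q*Q*Q => S*Q*Q*Q*Q => Q*Q*Q*Q*Q => v*Q*Q*Q*Q => v*v*Q*Q*Q => v*v*v*Q*Q => v*v*v*v*Q => v*v*v*v*v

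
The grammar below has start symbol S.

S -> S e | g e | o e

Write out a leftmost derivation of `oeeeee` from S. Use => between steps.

S => Se => See => Seee => Seeee => oeeeee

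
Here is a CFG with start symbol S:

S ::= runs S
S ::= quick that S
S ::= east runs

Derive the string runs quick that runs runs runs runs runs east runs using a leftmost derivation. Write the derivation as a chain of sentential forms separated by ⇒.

S ⇒ runs S ⇒ runs quick that S ⇒ runs quick that runs S ⇒ runs quick that runs runs S ⇒ runs quick that runs runs runs S ⇒ runs quick that runs runs runs runs S ⇒ runs quick that runs runs runs runs runs S ⇒ runs quick that runs runs runs runs runs east runs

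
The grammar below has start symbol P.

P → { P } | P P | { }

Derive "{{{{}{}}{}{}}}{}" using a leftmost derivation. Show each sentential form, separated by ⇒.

P⇒PP⇒{P}P⇒{{P}}P⇒{{PP}}P⇒{{PPP}}P⇒{{{P}PP}}P⇒{{{PP}PP}}P⇒{{{{}P}PP}}P⇒{{{{}{}}PP}}P⇒{{{{}{}}{}P}}P⇒{{{{}{}}{}{}}}P⇒{{{{}{}}{}{}}}{}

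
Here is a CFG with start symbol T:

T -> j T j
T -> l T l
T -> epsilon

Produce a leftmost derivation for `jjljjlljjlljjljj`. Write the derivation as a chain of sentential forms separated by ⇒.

T ⇒ jTj ⇒ jjTjj ⇒ jjlTljj ⇒ jjljTjljj ⇒ jjljjTjjljj ⇒ jjljjlTljjljj ⇒ jjljjllTlljjljj ⇒ jjljjlljTjlljjljj ⇒ jjljjlljjlljjljj

T ⇒ jTj   [T -> j T j]
jTj ⇒ jjTjj   [T -> j T j]
jjTjj ⇒ jjlTljj   [T -> l T l]
jjlTljj ⇒ jjljTjljj   [T -> j T j]
jjljTjljj ⇒ jjljjTjjljj   [T -> j T j]
jjljjTjjljj ⇒ jjljjlTljjljj   [T -> l T l]
jjljjlTljjljj ⇒ jjljjllTlljjljj   [T -> l T l]
jjljjllTlljjljj ⇒ jjljjlljTjlljjljj   [T -> j T j]
jjljjlljTjlljjljj ⇒ jjljjlljjlljjljj   [T -> epsilon]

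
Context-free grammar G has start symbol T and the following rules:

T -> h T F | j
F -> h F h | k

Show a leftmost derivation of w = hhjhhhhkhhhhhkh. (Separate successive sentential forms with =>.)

T => hTF => hhTFF => hhjFF => hhjhFhF => hhjhhFhhF => hhjhhhFhhhF => hhjhhhhFhhhhF => hhjhhhhkhhhhF => hhjhhhhkhhhhhFh => hhjhhhhkhhhhhkh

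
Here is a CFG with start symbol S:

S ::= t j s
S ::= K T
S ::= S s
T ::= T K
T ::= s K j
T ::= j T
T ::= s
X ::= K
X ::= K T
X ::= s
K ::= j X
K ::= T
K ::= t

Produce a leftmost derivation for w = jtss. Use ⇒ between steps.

S ⇒ Ss ⇒ KTs ⇒ jXTs ⇒ jKTs ⇒ jtTs ⇒ jtss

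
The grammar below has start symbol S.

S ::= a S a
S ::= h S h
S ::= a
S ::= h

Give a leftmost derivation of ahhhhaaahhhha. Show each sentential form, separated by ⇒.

S ⇒ aSa   [S ::= a S a]
aSa ⇒ ahSha   [S ::= h S h]
ahSha ⇒ ahhShha   [S ::= h S h]
ahhShha ⇒ ahhhShhha   [S ::= h S h]
ahhhShhha ⇒ ahhhhShhhha   [S ::= h S h]
ahhhhShhhha ⇒ ahhhhaSahhhha   [S ::= a S a]
ahhhhaSahhhha ⇒ ahhhhaaahhhha   [S ::= a]

S⇒aSa⇒ahSha⇒ahhShha⇒ahhhShhha⇒ahhhhShhhha⇒ahhhhaSahhhha⇒ahhhhaaahhhha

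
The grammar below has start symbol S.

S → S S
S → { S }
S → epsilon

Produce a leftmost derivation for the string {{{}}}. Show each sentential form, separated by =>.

S => SS   [S → S S]
SS => {S}S   [S → { S }]
{S}S => {SS}S   [S → S S]
{SS}S => {SSS}S   [S → S S]
{SSS}S => {{S}SS}S   [S → { S }]
{{S}SS}S => {{SS}SS}S   [S → S S]
{{SS}SS}S => {{{S}S}SS}S   [S → { S }]
{{{S}S}SS}S => {{{}S}SS}S   [S → epsilon]
{{{}S}SS}S => {{{}}SS}S   [S → epsilon]
{{{}}SS}S => {{{}}S}S   [S → epsilon]
{{{}}S}S => {{{}}}S   [S → epsilon]
{{{}}}S => {{{}}}   [S → epsilon]

S=>SS=>{S}S=>{SS}S=>{SSS}S=>{{S}SS}S=>{{SS}SS}S=>{{{S}S}SS}S=>{{{}S}SS}S=>{{{}}SS}S=>{{{}}S}S=>{{{}}}S=>{{{}}}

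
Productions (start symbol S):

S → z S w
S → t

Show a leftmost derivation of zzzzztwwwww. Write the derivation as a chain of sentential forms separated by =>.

S => zSw => zzSww => zzzSwww => zzzzSwwww => zzzzzSwwwww => zzzzztwwwww

S => zSw   [S → z S w]
zSw => zzSww   [S → z S w]
zzSww => zzzSwww   [S → z S w]
zzzSwww => zzzzSwwww   [S → z S w]
zzzzSwwww => zzzzzSwwwww   [S → z S w]
zzzzzSwwwww => zzzzztwwwww   [S → t]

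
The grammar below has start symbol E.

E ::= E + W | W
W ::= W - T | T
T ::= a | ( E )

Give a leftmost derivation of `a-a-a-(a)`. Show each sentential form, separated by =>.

E => W => W-T => W-T-T => W-T-T-T => T-T-T-T => a-T-T-T => a-a-T-T => a-a-a-T => a-a-a-(E) => a-a-a-(W) => a-a-a-(T) => a-a-a-(a)

E => W   [E ::= W]
W => W-T   [W ::= W - T]
W-T => W-T-T   [W ::= W - T]
W-T-T => W-T-T-T   [W ::= W - T]
W-T-T-T => T-T-T-T   [W ::= T]
T-T-T-T => a-T-T-T   [T ::= a]
a-T-T-T => a-a-T-T   [T ::= a]
a-a-T-T => a-a-a-T   [T ::= a]
a-a-a-T => a-a-a-(E)   [T ::= ( E )]
a-a-a-(E) => a-a-a-(W)   [E ::= W]
a-a-a-(W) => a-a-a-(T)   [W ::= T]
a-a-a-(T) => a-a-a-(a)   [T ::= a]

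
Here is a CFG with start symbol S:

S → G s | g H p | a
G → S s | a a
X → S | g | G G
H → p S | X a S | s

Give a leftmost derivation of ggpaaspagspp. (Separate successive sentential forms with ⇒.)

S ⇒ gHp ⇒ gXaSp ⇒ gSaSp ⇒ ggHpaSp ⇒ ggpSpaSp ⇒ ggpGspaSp ⇒ ggpaaspaSp ⇒ ggpaaspagHpp ⇒ ggpaaspagspp

S ⇒ gHp   [S → g H p]
gHp ⇒ gXaSp   [H → X a S]
gXaSp ⇒ gSaSp   [X → S]
gSaSp ⇒ ggHpaSp   [S → g H p]
ggHpaSp ⇒ ggpSpaSp   [H → p S]
ggpSpaSp ⇒ ggpGspaSp   [S → G s]
ggpGspaSp ⇒ ggpaaspaSp   [G → a a]
ggpaaspaSp ⇒ ggpaaspagHpp   [S → g H p]
ggpaaspagHpp ⇒ ggpaaspagspp   [H → s]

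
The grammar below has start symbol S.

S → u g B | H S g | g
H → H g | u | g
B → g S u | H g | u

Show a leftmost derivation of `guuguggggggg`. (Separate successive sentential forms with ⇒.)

S⇒HSg⇒gSg⇒gHSgg⇒guSgg⇒guHSggg⇒guHgSggg⇒guugSggg⇒guugugBggg⇒guugugHgggg⇒guugugHggggg⇒guuguggggggg

S ⇒ HSg   [S → H S g]
HSg ⇒ gSg   [H → g]
gSg ⇒ gHSgg   [S → H S g]
gHSgg ⇒ guSgg   [H → u]
guSgg ⇒ guHSggg   [S → H S g]
guHSggg ⇒ guHgSggg   [H → H g]
guHgSggg ⇒ guugSggg   [H → u]
guugSggg ⇒ guugugBggg   [S → u g B]
guugugBggg ⇒ guugugHgggg   [B → H g]
guugugHgggg ⇒ guugugHggggg   [H → H g]
guugugHggggg ⇒ guuguggggggg   [H → g]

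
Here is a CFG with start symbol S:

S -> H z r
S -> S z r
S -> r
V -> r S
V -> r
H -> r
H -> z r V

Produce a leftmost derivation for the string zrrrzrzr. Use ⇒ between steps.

S ⇒ Szr ⇒ Hzrzr ⇒ zrVzrzr ⇒ zrrSzrzr ⇒ zrrrzrzr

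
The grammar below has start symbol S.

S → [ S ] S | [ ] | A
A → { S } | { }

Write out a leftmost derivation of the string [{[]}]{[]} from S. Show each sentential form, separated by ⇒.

S ⇒ [S]S ⇒ [A]S ⇒ [{S}]S ⇒ [{[]}]S ⇒ [{[]}]A ⇒ [{[]}]{S} ⇒ [{[]}]{[]}

S ⇒ [S]S   [S → [ S ] S]
[S]S ⇒ [A]S   [S → A]
[A]S ⇒ [{S}]S   [A → { S }]
[{S}]S ⇒ [{[]}]S   [S → [ ]]
[{[]}]S ⇒ [{[]}]A   [S → A]
[{[]}]A ⇒ [{[]}]{S}   [A → { S }]
[{[]}]{S} ⇒ [{[]}]{[]}   [S → [ ]]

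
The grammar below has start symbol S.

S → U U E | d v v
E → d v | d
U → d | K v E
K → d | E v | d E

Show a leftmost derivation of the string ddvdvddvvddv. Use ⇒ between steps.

S⇒UUE⇒KvEUE⇒dEvEUE⇒ddvEUE⇒ddvdvUE⇒ddvdvKvEE⇒ddvdvdEvEE⇒ddvdvddvvEE⇒ddvdvddvvdE⇒ddvdvddvvddv

S ⇒ UUE   [S → U U E]
UUE ⇒ KvEUE   [U → K v E]
KvEUE ⇒ dEvEUE   [K → d E]
dEvEUE ⇒ ddvEUE   [E → d]
ddvEUE ⇒ ddvdvUE   [E → d v]
ddvdvUE ⇒ ddvdvKvEE   [U → K v E]
ddvdvKvEE ⇒ ddvdvdEvEE   [K → d E]
ddvdvdEvEE ⇒ ddvdvddvvEE   [E → d v]
ddvdvddvvEE ⇒ ddvdvddvvdE   [E → d]
ddvdvddvvdE ⇒ ddvdvddvvddv   [E → d v]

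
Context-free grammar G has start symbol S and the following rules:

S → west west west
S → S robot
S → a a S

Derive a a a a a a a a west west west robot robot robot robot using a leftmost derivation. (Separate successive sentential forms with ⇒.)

S ⇒ a a S ⇒ a a a a S ⇒ a a a a a a S ⇒ a a a a a a S robot ⇒ a a a a a a a a S robot ⇒ a a a a a a a a S robot robot ⇒ a a a a a a a a S robot robot robot ⇒ a a a a a a a a S robot robot robot robot ⇒ a a a a a a a a west west west robot robot robot robot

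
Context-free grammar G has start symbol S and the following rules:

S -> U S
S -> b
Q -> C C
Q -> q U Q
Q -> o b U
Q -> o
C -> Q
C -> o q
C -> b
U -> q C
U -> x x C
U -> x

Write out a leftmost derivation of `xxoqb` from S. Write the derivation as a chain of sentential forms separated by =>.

S => US   [S -> U S]
US => xxCS   [U -> x x C]
xxCS => xxoqS   [C -> o q]
xxoqS => xxoqb   [S -> b]

S => US => xxCS => xxoqS => xxoqb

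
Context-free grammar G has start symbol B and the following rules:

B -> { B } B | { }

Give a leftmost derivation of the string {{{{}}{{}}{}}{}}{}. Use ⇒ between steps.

B ⇒ {B}B   [B -> { B } B]
{B}B ⇒ {{B}B}B   [B -> { B } B]
{{B}B}B ⇒ {{{B}B}B}B   [B -> { B } B]
{{{B}B}B}B ⇒ {{{{}}B}B}B   [B -> { }]
{{{{}}B}B}B ⇒ {{{{}}{B}B}B}B   [B -> { B } B]
{{{{}}{B}B}B}B ⇒ {{{{}}{{}}B}B}B   [B -> { }]
{{{{}}{{}}B}B}B ⇒ {{{{}}{{}}{}}B}B   [B -> { }]
{{{{}}{{}}{}}B}B ⇒ {{{{}}{{}}{}}{}}B   [B -> { }]
{{{{}}{{}}{}}{}}B ⇒ {{{{}}{{}}{}}{}}{}   [B -> { }]

B ⇒ {B}B ⇒ {{B}B}B ⇒ {{{B}B}B}B ⇒ {{{{}}B}B}B ⇒ {{{{}}{B}B}B}B ⇒ {{{{}}{{}}B}B}B ⇒ {{{{}}{{}}{}}B}B ⇒ {{{{}}{{}}{}}{}}B ⇒ {{{{}}{{}}{}}{}}{}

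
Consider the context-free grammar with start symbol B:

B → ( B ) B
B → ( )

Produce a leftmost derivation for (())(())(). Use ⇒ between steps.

B ⇒ (B)B   [B → ( B ) B]
(B)B ⇒ (())B   [B → ( )]
(())B ⇒ (())(B)B   [B → ( B ) B]
(())(B)B ⇒ (())(())B   [B → ( )]
(())(())B ⇒ (())(())()   [B → ( )]

B ⇒ (B)B ⇒ (())B ⇒ (())(B)B ⇒ (())(())B ⇒ (())(())()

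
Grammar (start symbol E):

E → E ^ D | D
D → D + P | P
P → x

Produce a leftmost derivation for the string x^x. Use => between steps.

E=>E^D=>D^D=>P^D=>x^D=>x^P=>x^x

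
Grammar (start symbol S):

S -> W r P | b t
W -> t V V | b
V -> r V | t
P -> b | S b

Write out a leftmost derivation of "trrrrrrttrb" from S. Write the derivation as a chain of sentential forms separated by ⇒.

S ⇒ WrP ⇒ tVVrP ⇒ trVVrP ⇒ trrVVrP ⇒ trrrVVrP ⇒ trrrrVVrP ⇒ trrrrrVVrP ⇒ trrrrrrVVrP ⇒ trrrrrrtVrP ⇒ trrrrrrttrP ⇒ trrrrrrttrb

S ⇒ WrP   [S -> W r P]
WrP ⇒ tVVrP   [W -> t V V]
tVVrP ⇒ trVVrP   [V -> r V]
trVVrP ⇒ trrVVrP   [V -> r V]
trrVVrP ⇒ trrrVVrP   [V -> r V]
trrrVVrP ⇒ trrrrVVrP   [V -> r V]
trrrrVVrP ⇒ trrrrrVVrP   [V -> r V]
trrrrrVVrP ⇒ trrrrrrVVrP   [V -> r V]
trrrrrrVVrP ⇒ trrrrrrtVrP   [V -> t]
trrrrrrtVrP ⇒ trrrrrrttrP   [V -> t]
trrrrrrttrP ⇒ trrrrrrttrb   [P -> b]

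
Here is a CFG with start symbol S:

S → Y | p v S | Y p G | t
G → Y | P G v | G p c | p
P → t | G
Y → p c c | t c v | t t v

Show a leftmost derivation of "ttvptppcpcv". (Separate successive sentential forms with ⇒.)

S ⇒ YpG   [S → Y p G]
YpG ⇒ ttvpG   [Y → t t v]
ttvpG ⇒ ttvpPGv   [G → P G v]
ttvpPGv ⇒ ttvptGv   [P → t]
ttvptGv ⇒ ttvptGpcv   [G → G p c]
ttvptGpcv ⇒ ttvptGpcpcv   [G → G p c]
ttvptGpcpcv ⇒ ttvptppcpcv   [G → p]

S ⇒ YpG ⇒ ttvpG ⇒ ttvpPGv ⇒ ttvptGv ⇒ ttvptGpcv ⇒ ttvptGpcpcv ⇒ ttvptppcpcv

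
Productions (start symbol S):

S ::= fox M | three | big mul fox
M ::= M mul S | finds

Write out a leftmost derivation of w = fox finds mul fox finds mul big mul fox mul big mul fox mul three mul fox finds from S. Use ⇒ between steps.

S ⇒ fox M   [S ::= fox M]
fox M ⇒ fox M mul S   [M ::= M mul S]
fox M mul S ⇒ fox finds mul S   [M ::= finds]
fox finds mul S ⇒ fox finds mul fox M   [S ::= fox M]
fox finds mul fox M ⇒ fox finds mul fox M mul S   [M ::= M mul S]
fox finds mul fox M mul S ⇒ fox finds mul fox M mul S mul S   [M ::= M mul S]
fox finds mul fox M mul S mul S ⇒ fox finds mul fox M mul S mul S mul S   [M ::= M mul S]
fox finds mul fox M mul S mul S mul S ⇒ fox finds mul fox M mul S mul S mul S mul S   [M ::= M mul S]
fox finds mul fox M mul S mul S mul S mul S ⇒ fox finds mul fox finds mul S mul S mul S mul S   [M ::= finds]
fox finds mul fox finds mul S mul S mul S mul S ⇒ fox finds mul fox finds mul big mul fox mul S mul S mul S   [S ::= big mul fox]
fox finds mul fox finds mul big mul fox mul S mul S mul S ⇒ fox finds mul fox finds mul big mul fox mul big mul fox mul S mul S   [S ::= big mul fox]
fox finds mul fox finds mul big mul fox mul big mul fox mul S mul S ⇒ fox finds mul fox finds mul big mul fox mul big mul fox mul three mul S   [S ::= three]
fox finds mul fox finds mul big mul fox mul big mul fox mul three mul S ⇒ fox finds mul fox finds mul big mul fox mul big mul fox mul three mul fox M   [S ::= fox M]
fox finds mul fox finds mul big mul fox mul big mul fox mul three mul fox M ⇒ fox finds mul fox finds mul big mul fox mul big mul fox mul three mul fox finds   [M ::= finds]

S ⇒ fox M ⇒ fox M mul S ⇒ fox finds mul S ⇒ fox finds mul fox M ⇒ fox finds mul fox M mul S ⇒ fox finds mul fox M mul S mul S ⇒ fox finds mul fox M mul S mul S mul S ⇒ fox finds mul fox M mul S mul S mul S mul S ⇒ fox finds mul fox finds mul S mul S mul S mul S ⇒ fox finds mul fox finds mul big mul fox mul S mul S mul S ⇒ fox finds mul fox finds mul big mul fox mul big mul fox mul S mul S ⇒ fox finds mul fox finds mul big mul fox mul big mul fox mul three mul S ⇒ fox finds mul fox finds mul big mul fox mul big mul fox mul three mul fox M ⇒ fox finds mul fox finds mul big mul fox mul big mul fox mul three mul fox finds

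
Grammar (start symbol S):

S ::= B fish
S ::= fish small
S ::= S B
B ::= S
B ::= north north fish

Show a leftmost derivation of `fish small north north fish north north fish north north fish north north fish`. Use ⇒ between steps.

S ⇒ S B   [S ::= S B]
S B ⇒ S B B   [S ::= S B]
S B B ⇒ S B B B   [S ::= S B]
S B B B ⇒ S B B B B   [S ::= S B]
S B B B B ⇒ fish small B B B B   [S ::= fish small]
fish small B B B B ⇒ fish small north north fish B B B   [B ::= north north fish]
fish small north north fish B B B ⇒ fish small north north fish north north fish B B   [B ::= north north fish]
fish small north north fish north north fish B B ⇒ fish small north north fish north north fish north north fish B   [B ::= north north fish]
fish small north north fish north north fish north north fish B ⇒ fish small north north fish north north fish north north fish north north fish   [B ::= north north fish]

S ⇒ S B ⇒ S B B ⇒ S B B B ⇒ S B B B B ⇒ fish small B B B B ⇒ fish small north north fish B B B ⇒ fish small north north fish north north fish B B ⇒ fish small north north fish north north fish north north fish B ⇒ fish small north north fish north north fish north north fish north north fish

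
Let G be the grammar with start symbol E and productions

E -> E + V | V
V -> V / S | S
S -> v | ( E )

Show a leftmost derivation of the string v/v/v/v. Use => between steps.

E => V => V/S => V/S/S => V/S/S/S => S/S/S/S => v/S/S/S => v/v/S/S => v/v/v/S => v/v/v/v

E => V   [E -> V]
V => V/S   [V -> V / S]
V/S => V/S/S   [V -> V / S]
V/S/S => V/S/S/S   [V -> V / S]
V/S/S/S => S/S/S/S   [V -> S]
S/S/S/S => v/S/S/S   [S -> v]
v/S/S/S => v/v/S/S   [S -> v]
v/v/S/S => v/v/v/S   [S -> v]
v/v/v/S => v/v/v/v   [S -> v]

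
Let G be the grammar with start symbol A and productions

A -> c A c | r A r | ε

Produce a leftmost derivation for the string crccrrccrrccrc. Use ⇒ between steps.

A ⇒ cAc ⇒ crArc ⇒ crcAcrc ⇒ crccAccrc ⇒ crccrArccrc ⇒ crccrrArrccrc ⇒ crccrrcAcrrccrc ⇒ crccrrccrrccrc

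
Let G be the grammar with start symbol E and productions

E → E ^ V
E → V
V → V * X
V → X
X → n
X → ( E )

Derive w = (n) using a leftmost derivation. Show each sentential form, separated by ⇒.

E ⇒ V ⇒ X ⇒ (E) ⇒ (V) ⇒ (X) ⇒ (n)

E ⇒ V   [E → V]
V ⇒ X   [V → X]
X ⇒ (E)   [X → ( E )]
(E) ⇒ (V)   [E → V]
(V) ⇒ (X)   [V → X]
(X) ⇒ (n)   [X → n]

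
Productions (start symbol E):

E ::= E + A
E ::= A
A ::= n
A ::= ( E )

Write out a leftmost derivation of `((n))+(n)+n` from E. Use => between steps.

E => E+A => E+A+A => A+A+A => (E)+A+A => (A)+A+A => ((E))+A+A => ((A))+A+A => ((n))+A+A => ((n))+(E)+A => ((n))+(A)+A => ((n))+(n)+A => ((n))+(n)+n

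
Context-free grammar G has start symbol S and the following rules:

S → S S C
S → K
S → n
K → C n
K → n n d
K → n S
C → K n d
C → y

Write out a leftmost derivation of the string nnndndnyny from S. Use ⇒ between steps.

S⇒SSC⇒SSCSC⇒nSCSC⇒nKCSC⇒nCnCSC⇒nKndnCSC⇒nnndndnCSC⇒nnndndnySC⇒nnndndnynC⇒nnndndnyny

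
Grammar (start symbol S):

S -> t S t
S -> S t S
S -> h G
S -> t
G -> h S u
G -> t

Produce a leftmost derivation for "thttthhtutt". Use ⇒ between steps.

S ⇒ StS ⇒ StStS ⇒ tSttStS ⇒ thGttStS ⇒ thtttStS ⇒ thttthGtS ⇒ thttthhSutS ⇒ thttthhtutS ⇒ thttthhtutt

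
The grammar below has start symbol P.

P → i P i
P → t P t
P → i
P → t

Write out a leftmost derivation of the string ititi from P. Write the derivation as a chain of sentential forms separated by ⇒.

P ⇒ iPi   [P → i P i]
iPi ⇒ itPti   [P → t P t]
itPti ⇒ ititi   [P → i]

P ⇒ iPi ⇒ itPti ⇒ ititi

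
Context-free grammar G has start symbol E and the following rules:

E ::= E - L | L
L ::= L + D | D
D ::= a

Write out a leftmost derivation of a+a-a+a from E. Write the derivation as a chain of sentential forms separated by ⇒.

E ⇒ E-L ⇒ L-L ⇒ L+D-L ⇒ D+D-L ⇒ a+D-L ⇒ a+a-L ⇒ a+a-L+D ⇒ a+a-D+D ⇒ a+a-a+D ⇒ a+a-a+a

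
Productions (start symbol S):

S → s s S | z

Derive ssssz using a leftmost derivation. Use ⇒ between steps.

S ⇒ ssS ⇒ ssssS ⇒ ssssz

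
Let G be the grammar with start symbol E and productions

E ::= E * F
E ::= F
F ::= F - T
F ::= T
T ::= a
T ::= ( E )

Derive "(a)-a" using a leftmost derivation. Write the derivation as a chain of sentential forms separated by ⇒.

E ⇒ F   [E ::= F]
F ⇒ F-T   [F ::= F - T]
F-T ⇒ T-T   [F ::= T]
T-T ⇒ (E)-T   [T ::= ( E )]
(E)-T ⇒ (F)-T   [E ::= F]
(F)-T ⇒ (T)-T   [F ::= T]
(T)-T ⇒ (a)-T   [T ::= a]
(a)-T ⇒ (a)-a   [T ::= a]

E ⇒ F ⇒ F-T ⇒ T-T ⇒ (E)-T ⇒ (F)-T ⇒ (T)-T ⇒ (a)-T ⇒ (a)-a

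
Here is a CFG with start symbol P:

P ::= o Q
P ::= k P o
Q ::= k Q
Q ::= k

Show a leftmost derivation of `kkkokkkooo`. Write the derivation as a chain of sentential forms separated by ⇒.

P⇒kPo⇒kkPoo⇒kkkPooo⇒kkkoQooo⇒kkkokQooo⇒kkkokkQooo⇒kkkokkkooo

P ⇒ kPo   [P ::= k P o]
kPo ⇒ kkPoo   [P ::= k P o]
kkPoo ⇒ kkkPooo   [P ::= k P o]
kkkPooo ⇒ kkkoQooo   [P ::= o Q]
kkkoQooo ⇒ kkkokQooo   [Q ::= k Q]
kkkokQooo ⇒ kkkokkQooo   [Q ::= k Q]
kkkokkQooo ⇒ kkkokkkooo   [Q ::= k]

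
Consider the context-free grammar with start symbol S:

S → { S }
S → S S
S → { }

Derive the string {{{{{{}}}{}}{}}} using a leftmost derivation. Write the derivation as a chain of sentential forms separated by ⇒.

S ⇒ {S} ⇒ {{S}} ⇒ {{SS}} ⇒ {{{S}S}} ⇒ {{{SS}S}} ⇒ {{{{S}S}S}} ⇒ {{{{{S}}S}S}} ⇒ {{{{{{}}}S}S}} ⇒ {{{{{{}}}{}}S}} ⇒ {{{{{{}}}{}}{}}}

S ⇒ {S}   [S → { S }]
{S} ⇒ {{S}}   [S → { S }]
{{S}} ⇒ {{SS}}   [S → S S]
{{SS}} ⇒ {{{S}S}}   [S → { S }]
{{{S}S}} ⇒ {{{SS}S}}   [S → S S]
{{{SS}S}} ⇒ {{{{S}S}S}}   [S → { S }]
{{{{S}S}S}} ⇒ {{{{{S}}S}S}}   [S → { S }]
{{{{{S}}S}S}} ⇒ {{{{{{}}}S}S}}   [S → { }]
{{{{{{}}}S}S}} ⇒ {{{{{{}}}{}}S}}   [S → { }]
{{{{{{}}}{}}S}} ⇒ {{{{{{}}}{}}{}}}   [S → { }]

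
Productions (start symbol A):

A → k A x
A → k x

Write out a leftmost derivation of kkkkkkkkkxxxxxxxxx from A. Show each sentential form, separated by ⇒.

A ⇒ kAx ⇒ kkAxx ⇒ kkkAxxx ⇒ kkkkAxxxx ⇒ kkkkkAxxxxx ⇒ kkkkkkAxxxxxx ⇒ kkkkkkkAxxxxxxx ⇒ kkkkkkkkAxxxxxxxx ⇒ kkkkkkkkkxxxxxxxxx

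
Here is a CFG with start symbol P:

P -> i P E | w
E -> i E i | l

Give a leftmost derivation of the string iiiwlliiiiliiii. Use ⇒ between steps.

P ⇒ iPE   [P -> i P E]
iPE ⇒ iiPEE   [P -> i P E]
iiPEE ⇒ iiiPEEE   [P -> i P E]
iiiPEEE ⇒ iiiwEEE   [P -> w]
iiiwEEE ⇒ iiiwlEE   [E -> l]
iiiwlEE ⇒ iiiwllE   [E -> l]
iiiwllE ⇒ iiiwlliEi   [E -> i E i]
iiiwlliEi ⇒ iiiwlliiEii   [E -> i E i]
iiiwlliiEii ⇒ iiiwlliiiEiii   [E -> i E i]
iiiwlliiiEiii ⇒ iiiwlliiiiEiiii   [E -> i E i]
iiiwlliiiiEiiii ⇒ iiiwlliiiiliiii   [E -> l]

P ⇒ iPE ⇒ iiPEE ⇒ iiiPEEE ⇒ iiiwEEE ⇒ iiiwlEE ⇒ iiiwllE ⇒ iiiwlliEi ⇒ iiiwlliiEii ⇒ iiiwlliiiEiii ⇒ iiiwlliiiiEiiii ⇒ iiiwlliiiiliiii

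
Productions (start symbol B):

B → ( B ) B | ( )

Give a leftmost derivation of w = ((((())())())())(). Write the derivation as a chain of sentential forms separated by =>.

B => (B)B => ((B)B)B => (((B)B)B)B => ((((B)B)B)B)B => ((((())B)B)B)B => ((((())())B)B)B => ((((())())())B)B => ((((())())())())B => ((((())())())())()

B => (B)B   [B → ( B ) B]
(B)B => ((B)B)B   [B → ( B ) B]
((B)B)B => (((B)B)B)B   [B → ( B ) B]
(((B)B)B)B => ((((B)B)B)B)B   [B → ( B ) B]
((((B)B)B)B)B => ((((())B)B)B)B   [B → ( )]
((((())B)B)B)B => ((((())())B)B)B   [B → ( )]
((((())())B)B)B => ((((())())())B)B   [B → ( )]
((((())())())B)B => ((((())())())())B   [B → ( )]
((((())())())())B => ((((())())())())()   [B → ( )]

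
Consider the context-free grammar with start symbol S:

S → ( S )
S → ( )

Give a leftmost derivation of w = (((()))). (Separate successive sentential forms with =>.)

S => (S) => ((S)) => (((S))) => (((())))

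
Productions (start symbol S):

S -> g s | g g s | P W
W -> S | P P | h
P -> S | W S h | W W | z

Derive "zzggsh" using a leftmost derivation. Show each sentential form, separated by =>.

S=>PW=>zW=>zS=>zPW=>zSW=>zPWW=>zzWW=>zzSW=>zzggsW=>zzggsh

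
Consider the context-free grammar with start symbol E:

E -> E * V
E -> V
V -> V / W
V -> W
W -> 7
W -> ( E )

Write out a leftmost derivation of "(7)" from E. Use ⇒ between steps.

E ⇒ V ⇒ W ⇒ (E) ⇒ (V) ⇒ (W) ⇒ (7)

E ⇒ V   [E -> V]
V ⇒ W   [V -> W]
W ⇒ (E)   [W -> ( E )]
(E) ⇒ (V)   [E -> V]
(V) ⇒ (W)   [V -> W]
(W) ⇒ (7)   [W -> 7]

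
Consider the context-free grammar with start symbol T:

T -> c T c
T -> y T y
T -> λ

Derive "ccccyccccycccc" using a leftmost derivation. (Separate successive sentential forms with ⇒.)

T ⇒ cTc ⇒ ccTcc ⇒ cccTccc ⇒ ccccTcccc ⇒ ccccyTycccc ⇒ ccccycTcycccc ⇒ ccccyccTccycccc ⇒ ccccyccccycccc

T ⇒ cTc   [T -> c T c]
cTc ⇒ ccTcc   [T -> c T c]
ccTcc ⇒ cccTccc   [T -> c T c]
cccTccc ⇒ ccccTcccc   [T -> c T c]
ccccTcccc ⇒ ccccyTycccc   [T -> y T y]
ccccyTycccc ⇒ ccccycTcycccc   [T -> c T c]
ccccycTcycccc ⇒ ccccyccTccycccc   [T -> c T c]
ccccyccTccycccc ⇒ ccccyccccycccc   [T -> λ]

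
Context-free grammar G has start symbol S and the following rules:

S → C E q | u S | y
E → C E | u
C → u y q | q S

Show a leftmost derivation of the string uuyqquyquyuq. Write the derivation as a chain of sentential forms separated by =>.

S => uS   [S → u S]
uS => uCEq   [S → C E q]
uCEq => uuyqEq   [C → u y q]
uuyqEq => uuyqCEq   [E → C E]
uuyqCEq => uuyqqSEq   [C → q S]
uuyqqSEq => uuyqquSEq   [S → u S]
uuyqquSEq => uuyqquyEq   [S → y]
uuyqquyEq => uuyqquyCEq   [E → C E]
uuyqquyCEq => uuyqquyqSEq   [C → q S]
uuyqquyqSEq => uuyqquyquSEq   [S → u S]
uuyqquyquSEq => uuyqquyquyEq   [S → y]
uuyqquyquyEq => uuyqquyquyuq   [E → u]

S=>uS=>uCEq=>uuyqEq=>uuyqCEq=>uuyqqSEq=>uuyqquSEq=>uuyqquyEq=>uuyqquyCEq=>uuyqquyqSEq=>uuyqquyquSEq=>uuyqquyquyEq=>uuyqquyquyuq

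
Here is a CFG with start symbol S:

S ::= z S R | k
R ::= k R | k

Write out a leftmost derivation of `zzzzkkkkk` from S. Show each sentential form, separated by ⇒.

S⇒zSR⇒zzSRR⇒zzzSRRR⇒zzzzSRRRR⇒zzzzkRRRR⇒zzzzkkRRR⇒zzzzkkkRR⇒zzzzkkkkR⇒zzzzkkkkk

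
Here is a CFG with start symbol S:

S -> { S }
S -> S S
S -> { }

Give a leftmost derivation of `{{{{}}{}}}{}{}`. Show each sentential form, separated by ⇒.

S ⇒ SS   [S -> S S]
SS ⇒ SSS   [S -> S S]
SSS ⇒ {S}SS   [S -> { S }]
{S}SS ⇒ {{S}}SS   [S -> { S }]
{{S}}SS ⇒ {{SS}}SS   [S -> S S]
{{SS}}SS ⇒ {{{S}S}}SS   [S -> { S }]
{{{S}S}}SS ⇒ {{{{}}S}}SS   [S -> { }]
{{{{}}S}}SS ⇒ {{{{}}{}}}SS   [S -> { }]
{{{{}}{}}}SS ⇒ {{{{}}{}}}{}S   [S -> { }]
{{{{}}{}}}{}S ⇒ {{{{}}{}}}{}{}   [S -> { }]

S⇒SS⇒SSS⇒{S}SS⇒{{S}}SS⇒{{SS}}SS⇒{{{S}S}}SS⇒{{{{}}S}}SS⇒{{{{}}{}}}SS⇒{{{{}}{}}}{}S⇒{{{{}}{}}}{}{}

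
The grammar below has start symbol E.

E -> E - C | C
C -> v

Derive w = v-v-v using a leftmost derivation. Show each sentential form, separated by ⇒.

E ⇒ E-C ⇒ E-C-C ⇒ C-C-C ⇒ v-C-C ⇒ v-v-C ⇒ v-v-v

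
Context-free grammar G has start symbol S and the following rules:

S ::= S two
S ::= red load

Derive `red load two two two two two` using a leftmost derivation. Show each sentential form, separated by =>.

S => S two => S two two => S two two two => S two two two two => S two two two two two => red load two two two two two

S => S two   [S ::= S two]
S two => S two two   [S ::= S two]
S two two => S two two two   [S ::= S two]
S two two two => S two two two two   [S ::= S two]
S two two two two => S two two two two two   [S ::= S two]
S two two two two two => red load two two two two two   [S ::= red load]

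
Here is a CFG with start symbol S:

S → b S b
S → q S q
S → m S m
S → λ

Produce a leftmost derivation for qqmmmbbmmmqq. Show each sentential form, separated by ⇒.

S ⇒ qSq ⇒ qqSqq ⇒ qqmSmqq ⇒ qqmmSmmqq ⇒ qqmmmSmmmqq ⇒ qqmmmbSbmmmqq ⇒ qqmmmbbmmmqq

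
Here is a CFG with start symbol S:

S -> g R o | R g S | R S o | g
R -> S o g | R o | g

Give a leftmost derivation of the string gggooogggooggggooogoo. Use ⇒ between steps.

S ⇒ gRo ⇒ gRoo ⇒ gSogoo ⇒ gRSoogoo ⇒ gSogSoogoo ⇒ ggRoogSoogoo ⇒ ggRooogSoogoo ⇒ gggooogSoogoo ⇒ gggooogRgSoogoo ⇒ gggooogSoggSoogoo ⇒ gggoooggRooggSoogoo ⇒ gggooogggooggSoogoo ⇒ gggooogggoogggRooogoo ⇒ gggooogggooggggooogoo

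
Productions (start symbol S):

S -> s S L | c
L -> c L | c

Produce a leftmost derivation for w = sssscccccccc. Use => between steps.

S => sSL   [S -> s S L]
sSL => ssSLL   [S -> s S L]
ssSLL => sssSLLL   [S -> s S L]
sssSLLL => ssssSLLLL   [S -> s S L]
ssssSLLLL => sssscLLLL   [S -> c]
sssscLLLL => ssssccLLLL   [L -> c L]
ssssccLLLL => sssscccLLLL   [L -> c L]
sssscccLLLL => ssssccccLLL   [L -> c]
ssssccccLLL => sssscccccLLL   [L -> c L]
sssscccccLLL => ssssccccccLL   [L -> c]
ssssccccccLL => sssscccccccL   [L -> c]
sssscccccccL => sssscccccccc   [L -> c]

S => sSL => ssSLL => sssSLLL => ssssSLLLL => sssscLLLL => ssssccLLLL => sssscccLLLL => ssssccccLLL => sssscccccLLL => ssssccccccLL => sssscccccccL => sssscccccccc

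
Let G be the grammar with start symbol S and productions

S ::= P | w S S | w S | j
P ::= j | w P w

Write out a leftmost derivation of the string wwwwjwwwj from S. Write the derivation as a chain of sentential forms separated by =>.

S => wSS => wPS => wwPwS => wwwPwwS => wwwwPwwwS => wwwwjwwwS => wwwwjwwwj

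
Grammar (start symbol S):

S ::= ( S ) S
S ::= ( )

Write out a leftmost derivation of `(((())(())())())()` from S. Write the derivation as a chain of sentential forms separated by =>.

S => (S)S   [S ::= ( S ) S]
(S)S => ((S)S)S   [S ::= ( S ) S]
((S)S)S => (((S)S)S)S   [S ::= ( S ) S]
(((S)S)S)S => (((())S)S)S   [S ::= ( )]
(((())S)S)S => (((())(S)S)S)S   [S ::= ( S ) S]
(((())(S)S)S)S => (((())(())S)S)S   [S ::= ( )]
(((())(())S)S)S => (((())(())())S)S   [S ::= ( )]
(((())(())())S)S => (((())(())())())S   [S ::= ( )]
(((())(())())())S => (((())(())())())()   [S ::= ( )]

S=>(S)S=>((S)S)S=>(((S)S)S)S=>(((())S)S)S=>(((())(S)S)S)S=>(((())(())S)S)S=>(((())(())())S)S=>(((())(())())())S=>(((())(())())())()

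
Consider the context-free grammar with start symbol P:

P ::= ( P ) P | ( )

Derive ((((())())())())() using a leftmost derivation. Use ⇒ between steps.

P ⇒ (P)P ⇒ ((P)P)P ⇒ (((P)P)P)P ⇒ ((((P)P)P)P)P ⇒ ((((())P)P)P)P ⇒ ((((())())P)P)P ⇒ ((((())())())P)P ⇒ ((((())())())())P ⇒ ((((())())())())()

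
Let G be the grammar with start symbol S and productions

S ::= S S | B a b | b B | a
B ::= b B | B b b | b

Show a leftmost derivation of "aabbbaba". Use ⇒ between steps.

S ⇒ SS   [S ::= S S]
SS ⇒ aS   [S ::= a]
aS ⇒ aSS   [S ::= S S]
aSS ⇒ aaS   [S ::= a]
aaS ⇒ aaSS   [S ::= S S]
aaSS ⇒ aaBabS   [S ::= B a b]
aaBabS ⇒ aaBbbabS   [B ::= B b b]
aaBbbabS ⇒ aabbbabS   [B ::= b]
aabbbabS ⇒ aabbbaba   [S ::= a]

S ⇒ SS ⇒ aS ⇒ aSS ⇒ aaS ⇒ aaSS ⇒ aaBabS ⇒ aaBbbabS ⇒ aabbbabS ⇒ aabbbaba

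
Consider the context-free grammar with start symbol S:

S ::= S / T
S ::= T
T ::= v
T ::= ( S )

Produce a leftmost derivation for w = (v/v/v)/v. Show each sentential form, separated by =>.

S => S/T   [S ::= S / T]
S/T => T/T   [S ::= T]
T/T => (S)/T   [T ::= ( S )]
(S)/T => (S/T)/T   [S ::= S / T]
(S/T)/T => (S/T/T)/T   [S ::= S / T]
(S/T/T)/T => (T/T/T)/T   [S ::= T]
(T/T/T)/T => (v/T/T)/T   [T ::= v]
(v/T/T)/T => (v/v/T)/T   [T ::= v]
(v/v/T)/T => (v/v/v)/T   [T ::= v]
(v/v/v)/T => (v/v/v)/v   [T ::= v]

S => S/T => T/T => (S)/T => (S/T)/T => (S/T/T)/T => (T/T/T)/T => (v/T/T)/T => (v/v/T)/T => (v/v/v)/T => (v/v/v)/v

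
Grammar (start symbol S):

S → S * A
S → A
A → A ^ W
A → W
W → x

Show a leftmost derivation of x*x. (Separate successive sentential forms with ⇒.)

S ⇒ S*A ⇒ A*A ⇒ W*A ⇒ x*A ⇒ x*W ⇒ x*x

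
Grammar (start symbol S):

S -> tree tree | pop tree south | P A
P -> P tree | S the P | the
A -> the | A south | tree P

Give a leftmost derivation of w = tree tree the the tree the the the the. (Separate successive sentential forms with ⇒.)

S ⇒ P A ⇒ S the P A ⇒ P A the P A ⇒ P tree A the P A ⇒ S the P tree A the P A ⇒ tree tree the P tree A the P A ⇒ tree tree the the tree A the P A ⇒ tree tree the the tree the the P A ⇒ tree tree the the tree the the the A ⇒ tree tree the the tree the the the the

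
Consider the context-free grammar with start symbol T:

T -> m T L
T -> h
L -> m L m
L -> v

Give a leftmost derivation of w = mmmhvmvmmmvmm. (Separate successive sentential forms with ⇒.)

T ⇒ mTL ⇒ mmTLL ⇒ mmmTLLL ⇒ mmmhLLL ⇒ mmmhvLL ⇒ mmmhvmLmL ⇒ mmmhvmvmL ⇒ mmmhvmvmmLm ⇒ mmmhvmvmmmLmm ⇒ mmmhvmvmmmvmm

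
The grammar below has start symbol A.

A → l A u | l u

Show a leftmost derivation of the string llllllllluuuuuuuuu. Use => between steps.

A=>lAu=>llAuu=>lllAuuu=>llllAuuuu=>lllllAuuuuu=>llllllAuuuuuu=>lllllllAuuuuuuu=>llllllllAuuuuuuuu=>llllllllluuuuuuuuu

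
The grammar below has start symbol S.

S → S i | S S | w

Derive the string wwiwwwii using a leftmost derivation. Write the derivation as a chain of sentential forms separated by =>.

S=>Si=>Sii=>SSii=>SSSii=>wSSii=>wSSSii=>wSSSSii=>wSiSSSii=>wwiSSSii=>wwiwSSii=>wwiwwSii=>wwiwwwii

S => Si   [S → S i]
Si => Sii   [S → S i]
Sii => SSii   [S → S S]
SSii => SSSii   [S → S S]
SSSii => wSSii   [S → w]
wSSii => wSSSii   [S → S S]
wSSSii => wSSSSii   [S → S S]
wSSSSii => wSiSSSii   [S → S i]
wSiSSSii => wwiSSSii   [S → w]
wwiSSSii => wwiwSSii   [S → w]
wwiwSSii => wwiwwSii   [S → w]
wwiwwSii => wwiwwwii   [S → w]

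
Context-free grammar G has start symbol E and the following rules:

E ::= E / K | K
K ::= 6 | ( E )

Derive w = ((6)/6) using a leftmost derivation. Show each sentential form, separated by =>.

E => K => (E) => (E/K) => (K/K) => ((E)/K) => ((K)/K) => ((6)/K) => ((6)/6)

E => K   [E ::= K]
K => (E)   [K ::= ( E )]
(E) => (E/K)   [E ::= E / K]
(E/K) => (K/K)   [E ::= K]
(K/K) => ((E)/K)   [K ::= ( E )]
((E)/K) => ((K)/K)   [E ::= K]
((K)/K) => ((6)/K)   [K ::= 6]
((6)/K) => ((6)/6)   [K ::= 6]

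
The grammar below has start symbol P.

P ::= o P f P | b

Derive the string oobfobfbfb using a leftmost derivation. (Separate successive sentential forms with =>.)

P=>oPfP=>ooPfPfP=>oobfPfP=>oobfoPfPfP=>oobfobfPfP=>oobfobfbfP=>oobfobfbfb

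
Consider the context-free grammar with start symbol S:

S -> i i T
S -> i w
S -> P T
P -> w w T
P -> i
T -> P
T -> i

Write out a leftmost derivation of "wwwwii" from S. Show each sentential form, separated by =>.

S => PT => wwTT => wwPT => wwwwTT => wwwwPT => wwwwiT => wwwwii

S => PT   [S -> P T]
PT => wwTT   [P -> w w T]
wwTT => wwPT   [T -> P]
wwPT => wwwwTT   [P -> w w T]
wwwwTT => wwwwPT   [T -> P]
wwwwPT => wwwwiT   [P -> i]
wwwwiT => wwwwii   [T -> i]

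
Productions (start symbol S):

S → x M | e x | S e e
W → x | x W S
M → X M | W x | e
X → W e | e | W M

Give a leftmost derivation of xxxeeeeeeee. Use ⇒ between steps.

S ⇒ See   [S → S e e]
See ⇒ Seeee   [S → S e e]
Seeee ⇒ Seeeeee   [S → S e e]
Seeeeee ⇒ Seeeeeeee   [S → S e e]
Seeeeeeee ⇒ xMeeeeeeee   [S → x M]
xMeeeeeeee ⇒ xWxeeeeeeee   [M → W x]
xWxeeeeeeee ⇒ xxxeeeeeeee   [W → x]

S ⇒ See ⇒ Seeee ⇒ Seeeeee ⇒ Seeeeeeee ⇒ xMeeeeeeee ⇒ xWxeeeeeeee ⇒ xxxeeeeeeee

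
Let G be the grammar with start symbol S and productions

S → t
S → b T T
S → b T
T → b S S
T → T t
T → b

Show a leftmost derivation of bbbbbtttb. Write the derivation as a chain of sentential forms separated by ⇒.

S ⇒ bTT ⇒ bTtT ⇒ bTttT ⇒ bbSSttT ⇒ bbbTTSttT ⇒ bbbbTSttT ⇒ bbbbbSttT ⇒ bbbbbtttT ⇒ bbbbbtttb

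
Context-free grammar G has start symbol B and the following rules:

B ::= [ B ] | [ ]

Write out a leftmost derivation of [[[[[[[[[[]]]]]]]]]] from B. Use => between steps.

B => [B]   [B ::= [ B ]]
[B] => [[B]]   [B ::= [ B ]]
[[B]] => [[[B]]]   [B ::= [ B ]]
[[[B]]] => [[[[B]]]]   [B ::= [ B ]]
[[[[B]]]] => [[[[[B]]]]]   [B ::= [ B ]]
[[[[[B]]]]] => [[[[[[B]]]]]]   [B ::= [ B ]]
[[[[[[B]]]]]] => [[[[[[[B]]]]]]]   [B ::= [ B ]]
[[[[[[[B]]]]]]] => [[[[[[[[B]]]]]]]]   [B ::= [ B ]]
[[[[[[[[B]]]]]]]] => [[[[[[[[[B]]]]]]]]]   [B ::= [ B ]]
[[[[[[[[[B]]]]]]]]] => [[[[[[[[[[]]]]]]]]]]   [B ::= [ ]]

B => [B] => [[B]] => [[[B]]] => [[[[B]]]] => [[[[[B]]]]] => [[[[[[B]]]]]] => [[[[[[[B]]]]]]] => [[[[[[[[B]]]]]]]] => [[[[[[[[[B]]]]]]]]] => [[[[[[[[[[]]]]]]]]]]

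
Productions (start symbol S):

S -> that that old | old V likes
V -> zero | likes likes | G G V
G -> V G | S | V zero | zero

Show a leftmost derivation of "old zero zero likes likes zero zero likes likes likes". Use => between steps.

S => old V likes => old G G V likes => old V G G V likes => old G G V G G V likes => old zero G V G G V likes => old zero zero V G G V likes => old zero zero likes likes G G V likes => old zero zero likes likes zero G V likes => old zero zero likes likes zero zero V likes => old zero zero likes likes zero zero likes likes likes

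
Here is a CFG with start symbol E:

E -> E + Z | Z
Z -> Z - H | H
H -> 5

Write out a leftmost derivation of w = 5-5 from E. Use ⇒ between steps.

E⇒Z⇒Z-H⇒H-H⇒5-H⇒5-5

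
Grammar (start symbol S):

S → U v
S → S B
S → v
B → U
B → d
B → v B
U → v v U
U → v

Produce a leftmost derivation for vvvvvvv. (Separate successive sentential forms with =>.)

S => SB => UvB => vvB => vvU => vvvvU => vvvvvvU => vvvvvvv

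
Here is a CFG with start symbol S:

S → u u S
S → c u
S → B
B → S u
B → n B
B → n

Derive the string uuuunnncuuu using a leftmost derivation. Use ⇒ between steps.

S ⇒ uuS   [S → u u S]
uuS ⇒ uuuuS   [S → u u S]
uuuuS ⇒ uuuuB   [S → B]
uuuuB ⇒ uuuunB   [B → n B]
uuuunB ⇒ uuuunnB   [B → n B]
uuuunnB ⇒ uuuunnnB   [B → n B]
uuuunnnB ⇒ uuuunnnSu   [B → S u]
uuuunnnSu ⇒ uuuunnnBu   [S → B]
uuuunnnBu ⇒ uuuunnnSuu   [B → S u]
uuuunnnSuu ⇒ uuuunnncuuu   [S → c u]

S ⇒ uuS ⇒ uuuuS ⇒ uuuuB ⇒ uuuunB ⇒ uuuunnB ⇒ uuuunnnB ⇒ uuuunnnSu ⇒ uuuunnnBu ⇒ uuuunnnSuu ⇒ uuuunnncuuu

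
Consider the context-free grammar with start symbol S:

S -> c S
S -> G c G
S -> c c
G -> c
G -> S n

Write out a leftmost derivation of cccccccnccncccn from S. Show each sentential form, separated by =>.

S => GcG   [S -> G c G]
GcG => SncG   [G -> S n]
SncG => cSncG   [S -> c S]
cSncG => ccSncG   [S -> c S]
ccSncG => cccSncG   [S -> c S]
cccSncG => ccccSncG   [S -> c S]
ccccSncG => ccccGcGncG   [S -> G c G]
ccccGcGncG => ccccSncGncG   [G -> S n]
ccccSncGncG => cccccSncGncG   [S -> c S]
cccccSncGncG => cccccccncGncG   [S -> c c]
cccccccncGncG => cccccccnccncG   [G -> c]
cccccccnccncG => cccccccnccncSn   [G -> S n]
cccccccnccncSn => cccccccnccncccn   [S -> c c]

S=>GcG=>SncG=>cSncG=>ccSncG=>cccSncG=>ccccSncG=>ccccGcGncG=>ccccSncGncG=>cccccSncGncG=>cccccccncGncG=>cccccccnccncG=>cccccccnccncSn=>cccccccnccncccn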